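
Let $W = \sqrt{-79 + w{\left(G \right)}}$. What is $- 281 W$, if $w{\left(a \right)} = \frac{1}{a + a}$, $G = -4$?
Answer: $- \frac{281 i \sqrt{1266}}{4} \approx - 2499.6 i$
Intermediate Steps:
$w{\left(a \right)} = \frac{1}{2 a}$
$W = \frac{i \sqrt{1266}}{4}$ ($W = \sqrt{-79 + \frac{1}{2 \left(-4\right)}} = \sqrt{-79 + \frac{1}{2} \left(- \frac{1}{4}\right)} = \sqrt{-79 - \frac{1}{8}} = \sqrt{- \frac{633}{8}} = \frac{i \sqrt{1266}}{4} \approx 8.8952 i$)
$- 281 W = - 281 \frac{i \sqrt{1266}}{4} = - \frac{281 i \sqrt{1266}}{4}$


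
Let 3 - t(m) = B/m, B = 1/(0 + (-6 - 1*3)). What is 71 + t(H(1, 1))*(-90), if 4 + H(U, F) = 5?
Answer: -209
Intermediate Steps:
B = -⅑ (B = 1/(0 + (-6 - 3)) = 1/(0 - 9) = 1/(-9) = -⅑ ≈ -0.11111)
H(U, F) = 1 (H(U, F) = -4 + 5 = 1)
t(m) = 3 + 1/(9*m) (t(m) = 3 - (-1)/(9*m) = 3 + 1/(9*m))
71 + t(H(1, 1))*(-90) = 71 + (3 + (⅑)/1)*(-90) = 71 + (3 + (⅑)*1)*(-90) = 71 + (3 + ⅑)*(-90) = 71 + (28/9)*(-90) = 71 - 280 = -209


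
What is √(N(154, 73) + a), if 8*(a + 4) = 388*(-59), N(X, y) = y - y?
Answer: I*√11462/2 ≈ 53.53*I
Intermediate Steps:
N(X, y) = 0
a = -5731/2 (a = -4 + (388*(-59))/8 = -4 + (⅛)*(-22892) = -4 - 5723/2 = -5731/2 ≈ -2865.5)
√(N(154, 73) + a) = √(0 - 5731/2) = √(-5731/2) = I*√11462/2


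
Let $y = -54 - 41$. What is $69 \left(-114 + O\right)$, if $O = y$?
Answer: $-14421$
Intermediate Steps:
$y = -95$
$O = -95$
$69 \left(-114 + O\right) = 69 \left(-114 - 95\right) = 69 \left(-209\right) = -14421$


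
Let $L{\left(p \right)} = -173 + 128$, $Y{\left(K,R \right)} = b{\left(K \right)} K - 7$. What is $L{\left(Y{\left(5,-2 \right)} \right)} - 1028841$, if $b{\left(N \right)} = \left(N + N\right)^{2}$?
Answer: $-1028886$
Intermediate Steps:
$b{\left(N \right)} = 4 N^{2}$ ($b{\left(N \right)} = \left(2 N\right)^{2} = 4 N^{2}$)
$Y{\left(K,R \right)} = -7 + 4 K^{3}$ ($Y{\left(K,R \right)} = 4 K^{2} K - 7 = 4 K^{3} - 7 = -7 + 4 K^{3}$)
$L{\left(p \right)} = -45$
$L{\left(Y{\left(5,-2 \right)} \right)} - 1028841 = -45 - 1028841 = -1028886$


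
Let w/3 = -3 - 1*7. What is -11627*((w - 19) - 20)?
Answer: 802263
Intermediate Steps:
w = -30 (w = 3*(-3 - 1*7) = 3*(-3 - 7) = 3*(-10) = -30)
-11627*((w - 19) - 20) = -11627*((-30 - 19) - 20) = -11627*(-49 - 20) = -11627*(-69) = 802263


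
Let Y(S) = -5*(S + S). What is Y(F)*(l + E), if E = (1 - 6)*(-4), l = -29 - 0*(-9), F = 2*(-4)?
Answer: -720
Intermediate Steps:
F = -8
l = -29 (l = -29 - 1*0 = -29 + 0 = -29)
Y(S) = -10*S
E = 20 (E = -5*(-4) = 20)
Y(F)*(l + E) = (-10*(-8))*(-29 + 20) = 80*(-9) = -720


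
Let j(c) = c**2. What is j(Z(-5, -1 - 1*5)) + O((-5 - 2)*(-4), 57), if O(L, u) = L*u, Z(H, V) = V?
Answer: 1632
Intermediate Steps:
j(Z(-5, -1 - 1*5)) + O((-5 - 2)*(-4), 57) = (-1 - 1*5)**2 + ((-5 - 2)*(-4))*57 = (-1 - 5)**2 - 7*(-4)*57 = (-6)**2 + 28*57 = 36 + 1596 = 1632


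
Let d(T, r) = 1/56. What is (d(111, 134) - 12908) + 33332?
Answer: 1143745/56 ≈ 20424.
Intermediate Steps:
d(T, r) = 1/56
(d(111, 134) - 12908) + 33332 = (1/56 - 12908) + 33332 = -722847/56 + 33332 = 1143745/56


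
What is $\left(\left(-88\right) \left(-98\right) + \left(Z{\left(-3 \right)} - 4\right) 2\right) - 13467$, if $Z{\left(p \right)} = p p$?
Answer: $-4833$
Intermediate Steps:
$Z{\left(p \right)} = p^{2}$
$\left(\left(-88\right) \left(-98\right) + \left(Z{\left(-3 \right)} - 4\right) 2\right) - 13467 = \left(\left(-88\right) \left(-98\right) + \left(\left(-3\right)^{2} - 4\right) 2\right) - 13467 = \left(8624 + \left(9 - 4\right) 2\right) - 13467 = \left(8624 + 5 \cdot 2\right) - 13467 = \left(8624 + 10\right) - 13467 = 8634 - 13467 = -4833$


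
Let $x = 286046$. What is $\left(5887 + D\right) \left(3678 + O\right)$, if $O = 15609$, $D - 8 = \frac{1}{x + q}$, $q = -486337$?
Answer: $\frac{22772458768428}{200291} \approx 1.137 \cdot 10^{8}$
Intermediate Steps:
$D = \frac{1602327}{200291}$ ($D = 8 + \frac{1}{286046 - 486337} = 8 + \frac{1}{-200291} = 8 - \frac{1}{200291} = \frac{1602327}{200291} \approx 8.0$)
$\left(5887 + D\right) \left(3678 + O\right) = \left(5887 + \frac{1602327}{200291}\right) \left(3678 + 15609\right) = \frac{1180715444}{200291} \cdot 19287 = \frac{22772458768428}{200291}$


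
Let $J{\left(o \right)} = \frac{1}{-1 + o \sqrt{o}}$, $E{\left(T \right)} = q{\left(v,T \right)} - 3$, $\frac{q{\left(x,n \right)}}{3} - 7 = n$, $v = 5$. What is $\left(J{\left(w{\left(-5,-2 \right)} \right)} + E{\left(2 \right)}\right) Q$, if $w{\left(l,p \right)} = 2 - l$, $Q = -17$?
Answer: $- \frac{139553}{342} - \frac{119 \sqrt{7}}{342} \approx -408.97$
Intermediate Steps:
$q{\left(x,n \right)} = 21 + 3 n$
$E{\left(T \right)} = 18 + 3 T$ ($E{\left(T \right)} = \left(21 + 3 T\right) - 3 = 18 + 3 T$)
$J{\left(o \right)} = \frac{1}{-1 + o^{\frac{3}{2}}}$
$\left(J{\left(w{\left(-5,-2 \right)} \right)} + E{\left(2 \right)}\right) Q = \left(\frac{1}{-1 + \left(2 - -5\right)^{\frac{3}{2}}} + \left(18 + 3 \cdot 2\right)\right) \left(-17\right) = \left(\frac{1}{-1 + \left(2 + 5\right)^{\frac{3}{2}}} + \left(18 + 6\right)\right) \left(-17\right) = \left(\frac{1}{-1 + 7^{\frac{3}{2}}} + 24\right) \left(-17\right) = \left(\frac{1}{-1 + 7 \sqrt{7}} + 24\right) \left(-17\right) = \left(24 + \frac{1}{-1 + 7 \sqrt{7}}\right) \left(-17\right) = -408 - \frac{17}{-1 + 7 \sqrt{7}}$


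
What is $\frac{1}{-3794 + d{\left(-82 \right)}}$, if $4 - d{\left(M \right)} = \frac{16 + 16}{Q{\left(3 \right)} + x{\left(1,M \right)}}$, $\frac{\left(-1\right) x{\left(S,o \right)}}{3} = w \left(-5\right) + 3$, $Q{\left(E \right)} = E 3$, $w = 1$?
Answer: $- \frac{15}{56882} \approx -0.0002637$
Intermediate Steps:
$Q{\left(E \right)} = 3 E$
$x{\left(S,o \right)} = 6$ ($x{\left(S,o \right)} = - 3 \left(1 \left(-5\right) + 3\right) = - 3 \left(-5 + 3\right) = \left(-3\right) \left(-2\right) = 6$)
$d{\left(M \right)} = \frac{28}{15}$ ($d{\left(M \right)} = 4 - \frac{16 + 16}{3 \cdot 3 + 6} = 4 - \frac{32}{9 + 6} = 4 - \frac{32}{15} = \frac{28}{15}$)
$\frac{1}{-3794 + d{\left(-82 \right)}} = \frac{1}{-3794 + \frac{28}{15}} = \frac{1}{- \frac{56882}{15}} = - \frac{15}{56882}$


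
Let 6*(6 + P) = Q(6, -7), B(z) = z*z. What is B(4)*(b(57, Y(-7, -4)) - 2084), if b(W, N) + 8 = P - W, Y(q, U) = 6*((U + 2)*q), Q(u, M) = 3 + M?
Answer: -103472/3 ≈ -34491.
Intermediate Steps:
B(z) = z²
P = -20/3 (P = -6 + (3 - 7)/6 = -6 + (⅙)*(-4) = -6 - ⅔ = -20/3 ≈ -6.6667)
Y(q, U) = 6*q*(2 + U) (Y(q, U) = 6*((2 + U)*q) = 6*(q*(2 + U)) = 6*q*(2 + U))
b(W, N) = -44/3 - W (b(W, N) = -8 + (-20/3 - W) = -44/3 - W)
B(4)*(b(57, Y(-7, -4)) - 2084) = 4²*((-44/3 - 1*57) - 2084) = 16*((-44/3 - 57) - 2084) = 16*(-215/3 - 2084) = 16*(-6467/3) = -103472/3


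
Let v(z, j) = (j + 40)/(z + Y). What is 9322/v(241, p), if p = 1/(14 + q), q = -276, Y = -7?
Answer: 190504392/3493 ≈ 54539.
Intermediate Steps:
p = -1/262 (p = 1/(14 - 276) = 1/(-262) = -1/262 ≈ -0.0038168)
v(z, j) = (40 + j)/(-7 + z) (v(z, j) = (j + 40)/(z - 7) = (40 + j)/(-7 + z))
9322/v(241, p) = 9322/(((40 - 1/262)/(-7 + 241))) = 9322/(((10479/262)/234)) = 9322/(((1/234)*(10479/262))) = 9322/(3493/20436) = 9322*(20436/3493) = 190504392/3493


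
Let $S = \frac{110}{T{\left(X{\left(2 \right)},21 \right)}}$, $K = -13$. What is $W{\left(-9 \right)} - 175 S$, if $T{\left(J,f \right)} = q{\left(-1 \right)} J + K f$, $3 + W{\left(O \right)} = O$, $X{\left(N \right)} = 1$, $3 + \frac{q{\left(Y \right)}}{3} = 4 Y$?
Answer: $\frac{1123}{21} \approx 53.476$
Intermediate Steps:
$q{\left(Y \right)} = -9 + 12 Y$ ($q{\left(Y \right)} = -9 + 3 \cdot 4 Y = -9 + 12 Y$)
$W{\left(O \right)} = -3 + O$
$T{\left(J,f \right)} = - 21 J - 13 f$ ($T{\left(J,f \right)} = \left(-9 + 12 \left(-1\right)\right) J - 13 f = \left(-9 - 12\right) J - 13 f = - 21 J - 13 f$)
$S = - \frac{55}{147}$ ($S = \frac{110}{\left(-21\right) 1 - 273} = \frac{110}{-21 - 273} = \frac{110}{-294} = 110 \left(- \frac{1}{294}\right) = - \frac{55}{147} \approx -0.37415$)
$W{\left(-9 \right)} - 175 S = \left(-3 - 9\right) - - \frac{1375}{21} = -12 + \frac{1375}{21} = \frac{1123}{21}$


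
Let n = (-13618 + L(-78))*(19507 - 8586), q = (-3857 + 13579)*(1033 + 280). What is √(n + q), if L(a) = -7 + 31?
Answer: 36*I*√104703 ≈ 11649.0*I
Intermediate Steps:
L(a) = 24
q = 12764986 (q = 9722*1313 = 12764986)
n = -148460074 (n = (-13618 + 24)*(19507 - 8586) = -13594*10921 = -148460074)
√(n + q) = √(-148460074 + 12764986) = √(-135695088) = 36*I*√104703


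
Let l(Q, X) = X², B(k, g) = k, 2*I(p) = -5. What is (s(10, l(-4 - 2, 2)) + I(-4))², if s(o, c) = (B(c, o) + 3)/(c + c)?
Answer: 169/64 ≈ 2.6406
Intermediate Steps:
I(p) = -5/2 (I(p) = (½)*(-5) = -5/2)
s(o, c) = (3 + c)/(2*c) (s(o, c) = (c + 3)/(c + c) = (3 + c)/((2*c)) = (3 + c)*(1/(2*c)) = (3 + c)/(2*c))
(s(10, l(-4 - 2, 2)) + I(-4))² = ((3 + 2²)/(2*(2²)) - 5/2)² = ((½)*(3 + 4)/4 - 5/2)² = ((½)*(¼)*7 - 5/2)² = (7/8 - 5/2)² = (-13/8)² = 169/64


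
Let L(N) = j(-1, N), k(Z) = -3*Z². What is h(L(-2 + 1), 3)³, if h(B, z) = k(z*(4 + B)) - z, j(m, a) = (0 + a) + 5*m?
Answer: -1367631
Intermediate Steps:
j(m, a) = a + 5*m
L(N) = -5 + N (L(N) = N + 5*(-1) = N - 5 = -5 + N)
h(B, z) = -z - 3*z²*(4 + B)² (h(B, z) = -3*z²*(4 + B)² - z = -z - 3*z²*(4 + B)²)
h(L(-2 + 1), 3)³ = (3*(-1 - 3*3*(4 + (-5 + (-2 + 1)))²))³ = (3*(-1 - 3*3*(4 + (-5 - 1))²))³ = (3*(-1 - 3*3*(4 - 6)²))³ = (3*(-1 - 3*3*(-2)²))³ = (3*(-1 - 3*3*4))³ = (3*(-1 - 36))³ = (3*(-37))³ = (-111)³ = -1367631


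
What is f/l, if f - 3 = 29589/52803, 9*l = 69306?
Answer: 31333/67769717 ≈ 0.00046235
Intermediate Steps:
l = 23102/3 (l = (1/9)*69306 = 23102/3 ≈ 7700.7)
f = 62666/17601 (f = 3 + 29589/52803 = 3 + 29589*(1/52803) = 3 + 9863/17601 = 62666/17601 ≈ 3.5604)
f/l = 62666/(17601*(23102/3)) = (62666/17601)*(3/23102) = 31333/67769717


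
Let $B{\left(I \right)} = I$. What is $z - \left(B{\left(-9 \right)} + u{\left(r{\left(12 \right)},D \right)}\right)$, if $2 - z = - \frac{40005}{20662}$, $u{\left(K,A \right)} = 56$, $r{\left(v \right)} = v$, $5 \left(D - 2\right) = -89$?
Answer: $- \frac{889785}{20662} \approx -43.064$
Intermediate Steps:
$D = - \frac{79}{5}$ ($D = 2 + \frac{1}{5} \left(-89\right) = 2 - \frac{89}{5} = - \frac{79}{5} \approx -15.8$)
$z = \frac{81329}{20662}$ ($z = 2 - - \frac{40005}{20662} = 2 + \frac{40005}{20662} = \frac{81329}{20662} \approx 3.9362$)
$z - \left(B{\left(-9 \right)} + u{\left(r{\left(12 \right)},D \right)}\right) = \frac{81329}{20662} - \left(-9 + 56\right) = \frac{81329}{20662} - 47 = - \frac{889785}{20662}$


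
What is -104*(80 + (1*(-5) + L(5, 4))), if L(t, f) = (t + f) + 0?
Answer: -8736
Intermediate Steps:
L(t, f) = f + t (L(t, f) = (f + t) + 0 = f + t)
-104*(80 + (1*(-5) + L(5, 4))) = -104*(80 + (1*(-5) + (4 + 5))) = -104*(80 + (-5 + 9)) = -104*(80 + 4) = -104*84 = -8736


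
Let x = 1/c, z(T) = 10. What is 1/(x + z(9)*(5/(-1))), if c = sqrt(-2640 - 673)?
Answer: -165650/8282501 + I*sqrt(3313)/8282501 ≈ -0.02 + 6.9494e-6*I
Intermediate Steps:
c = I*sqrt(3313) (c = sqrt(-3313) = I*sqrt(3313) ≈ 57.559*I)
x = -I*sqrt(3313)/3313 (x = 1/(I*sqrt(3313)) = -I*sqrt(3313)/3313 ≈ -0.017374*I)
1/(x + z(9)*(5/(-1))) = 1/(-I*sqrt(3313)/3313 + 10*(5/(-1))) = 1/(-I*sqrt(3313)/3313 + 10*(5*(-1))) = 1/(-I*sqrt(3313)/3313 + 10*(-5)) = 1/(-I*sqrt(3313)/3313 - 50) = 1/(-50 - I*sqrt(3313)/3313)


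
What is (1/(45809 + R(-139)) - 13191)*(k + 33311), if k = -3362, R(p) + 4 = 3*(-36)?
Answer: -18052931534574/45697 ≈ -3.9506e+8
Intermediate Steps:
R(p) = -112 (R(p) = -4 + 3*(-36) = -4 - 108 = -112)
(1/(45809 + R(-139)) - 13191)*(k + 33311) = (1/(45809 - 112) - 13191)*(-3362 + 33311) = (1/45697 - 13191)*29949 = -602789126/45697*29949 = -18052931534574/45697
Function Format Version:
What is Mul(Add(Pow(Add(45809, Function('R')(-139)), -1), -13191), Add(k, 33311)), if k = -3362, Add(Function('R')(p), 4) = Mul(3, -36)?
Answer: Rational(-18052931534574, 45697) ≈ -3.9506e+8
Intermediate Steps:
Function('R')(p) = -112 (Function('R')(p) = Add(-4, Mul(3, -36)) = Add(-4, -108) = -112)
Mul(Add(Pow(Add(45809, Function('R')(-139)), -1), -13191), Add(k, 33311)) = Mul(Add(Pow(Add(45809, -112), -1), -13191), Add(-3362, 33311)) = Mul(Add(Pow(45697, -1), -13191), 29949) = Mul(Add(Rational(1, 45697), -13191), 29949) = Mul(Rational(-602789126, 45697), 29949) = Rational(-18052931534574, 45697)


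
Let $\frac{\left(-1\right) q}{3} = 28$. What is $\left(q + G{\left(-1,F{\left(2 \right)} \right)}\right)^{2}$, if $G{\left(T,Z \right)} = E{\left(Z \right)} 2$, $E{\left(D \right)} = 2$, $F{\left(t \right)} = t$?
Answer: $6400$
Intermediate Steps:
$q = -84$ ($q = \left(-3\right) 28 = -84$)
$G{\left(T,Z \right)} = 4$ ($G{\left(T,Z \right)} = 2 \cdot 2 = 4$)
$\left(q + G{\left(-1,F{\left(2 \right)} \right)}\right)^{2} = \left(-84 + 4\right)^{2} = \left(-80\right)^{2} = 6400$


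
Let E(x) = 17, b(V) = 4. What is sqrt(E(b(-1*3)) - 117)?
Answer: 10*I ≈ 10.0*I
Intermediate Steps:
sqrt(E(b(-1*3)) - 117) = sqrt(17 - 117) = sqrt(-100) = 10*I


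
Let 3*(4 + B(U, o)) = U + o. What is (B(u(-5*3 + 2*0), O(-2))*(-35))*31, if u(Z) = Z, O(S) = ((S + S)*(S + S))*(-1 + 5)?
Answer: -40145/3 ≈ -13382.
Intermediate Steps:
O(S) = 16*S² (O(S) = ((2*S)*(2*S))*4 = (4*S²)*4 = 16*S²)
B(U, o) = -4 + U/3 + o/3 (B(U, o) = -4 + (U + o)/3 = -4 + (U/3 + o/3) = -4 + U/3 + o/3)
(B(u(-5*3 + 2*0), O(-2))*(-35))*31 = ((-4 + (-5*3 + 2*0)/3 + (16*(-2)²)/3)*(-35))*31 = ((-4 + (-15 + 0)/3 + (16*4)/3)*(-35))*31 = ((-4 + (⅓)*(-15) + (⅓)*64)*(-35))*31 = ((-4 - 5 + 64/3)*(-35))*31 = ((37/3)*(-35))*31 = -1295/3*31 = -40145/3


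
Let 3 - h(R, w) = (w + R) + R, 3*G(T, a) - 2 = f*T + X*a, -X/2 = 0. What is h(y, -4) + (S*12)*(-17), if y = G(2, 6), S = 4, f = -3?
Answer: -2419/3 ≈ -806.33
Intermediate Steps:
X = 0 (X = -2*0 = 0)
G(T, a) = ⅔ - T (G(T, a) = ⅔ + (-3*T + 0*a)/3 = ⅔ + (-3*T + 0)/3 = ⅔ + (-3*T)/3 = ⅔ - T)
y = -4/3 (y = ⅔ - 1*2 = ⅔ - 2 = -4/3 ≈ -1.3333)
h(R, w) = 3 - w - 2*R (h(R, w) = 3 - ((w + R) + R) = 3 - ((R + w) + R) = 3 - (w + 2*R) = 3 + (-w - 2*R) = 3 - w - 2*R)
h(y, -4) + (S*12)*(-17) = (3 - 1*(-4) - 2*(-4/3)) + (4*12)*(-17) = (3 + 4 + 8/3) + 48*(-17) = 29/3 - 816 = -2419/3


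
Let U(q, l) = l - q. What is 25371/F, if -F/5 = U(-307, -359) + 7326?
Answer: -25371/36370 ≈ -0.69758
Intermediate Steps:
F = -36370 (F = -5*((-359 - 1*(-307)) + 7326) = -5*((-359 + 307) + 7326) = -5*(-52 + 7326) = -5*7274 = -36370)
25371/F = 25371/(-36370) = 25371*(-1/36370) = -25371/36370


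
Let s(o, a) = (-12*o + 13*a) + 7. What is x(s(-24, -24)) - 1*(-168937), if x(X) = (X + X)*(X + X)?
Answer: 170093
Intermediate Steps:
s(o, a) = 7 - 12*o + 13*a
x(X) = 4*X**2 (x(X) = (2*X)*(2*X) = 4*X**2)
x(s(-24, -24)) - 1*(-168937) = 4*(7 - 12*(-24) + 13*(-24))**2 - 1*(-168937) = 4*(7 + 288 - 312)**2 + 168937 = 4*(-17)**2 + 168937 = 4*289 + 168937 = 1156 + 168937 = 170093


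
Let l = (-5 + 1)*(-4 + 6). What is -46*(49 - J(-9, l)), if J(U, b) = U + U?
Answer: -3082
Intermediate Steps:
l = -8 (l = -4*2 = -8)
J(U, b) = 2*U
-46*(49 - J(-9, l)) = -46*(49 - 2*(-9)) = -46*(49 - 1*(-18)) = -46*(49 + 18) = -46*67 = -3082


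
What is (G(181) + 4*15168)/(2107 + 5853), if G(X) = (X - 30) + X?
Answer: 15251/1990 ≈ 7.6638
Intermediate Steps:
G(X) = -30 + 2*X (G(X) = (-30 + X) + X = -30 + 2*X)
(G(181) + 4*15168)/(2107 + 5853) = ((-30 + 2*181) + 4*15168)/(2107 + 5853) = ((-30 + 362) + 60672)/7960 = (332 + 60672)*(1/7960) = 61004*(1/7960) = 15251/1990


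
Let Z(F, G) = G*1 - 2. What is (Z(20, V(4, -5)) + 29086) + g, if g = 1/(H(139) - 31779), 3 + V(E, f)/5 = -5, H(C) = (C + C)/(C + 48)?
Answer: 172590920193/5942395 ≈ 29044.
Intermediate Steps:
H(C) = 2*C/(48 + C) (H(C) = (2*C)/(48 + C) = 2*C/(48 + C))
V(E, f) = -40 (V(E, f) = -15 + 5*(-5) = -15 - 25 = -40)
Z(F, G) = -2 + G (Z(F, G) = G - 2 = -2 + G)
g = -187/5942395 (g = 1/(2*139/(48 + 139) - 31779) = 1/(2*139/187 - 31779) = 1/(2*139*(1/187) - 31779) = 1/(278/187 - 31779) = 1/(-5942395/187) = -187/5942395 ≈ -3.1469e-5)
(Z(20, V(4, -5)) + 29086) + g = ((-2 - 40) + 29086) - 187/5942395 = (-42 + 29086) - 187/5942395 = 29044 - 187/5942395 = 172590920193/5942395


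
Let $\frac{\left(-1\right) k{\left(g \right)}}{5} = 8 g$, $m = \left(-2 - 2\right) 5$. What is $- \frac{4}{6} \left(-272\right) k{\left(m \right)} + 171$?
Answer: $\frac{435713}{3} \approx 1.4524 \cdot 10^{5}$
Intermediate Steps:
$m = -20$ ($m = \left(-4\right) 5 = -20$)
$k{\left(g \right)} = - 40 g$ ($k{\left(g \right)} = - 5 \cdot 8 g = - 40 g$)
$- \frac{4}{6} \left(-272\right) k{\left(m \right)} + 171 = - \frac{4}{6} \left(-272\right) \left(\left(-40\right) \left(-20\right)\right) + 171 = - 4 \cdot \frac{1}{6} \left(-272\right) 800 + 171 = - \frac{2 \left(-272\right)}{3} \cdot 800 + 171 = \left(-1\right) \left(- \frac{544}{3}\right) 800 + 171 = \frac{544}{3} \cdot 800 + 171 = \frac{435200}{3} + 171 = \frac{435713}{3}$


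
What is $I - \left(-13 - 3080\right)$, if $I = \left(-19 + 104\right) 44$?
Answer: $6833$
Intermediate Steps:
$I = 3740$ ($I = 85 \cdot 44 = 3740$)
$I - \left(-13 - 3080\right) = 3740 - \left(-13 - 3080\right) = 3740 - -3093 = 3740 + 3093 = 6833$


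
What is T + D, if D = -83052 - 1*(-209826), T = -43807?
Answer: 82967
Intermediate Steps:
D = 126774 (D = -83052 + 209826 = 126774)
T + D = -43807 + 126774 = 82967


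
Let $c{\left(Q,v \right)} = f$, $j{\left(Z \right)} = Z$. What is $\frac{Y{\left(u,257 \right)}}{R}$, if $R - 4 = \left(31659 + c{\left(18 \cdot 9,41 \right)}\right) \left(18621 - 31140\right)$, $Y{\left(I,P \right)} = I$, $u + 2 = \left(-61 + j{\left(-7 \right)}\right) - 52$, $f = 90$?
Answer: $\frac{122}{397465727} \approx 3.0694 \cdot 10^{-7}$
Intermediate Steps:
$c{\left(Q,v \right)} = 90$
$u = -122$ ($u = -2 - 120 = -122$)
$R = -397465727$ ($R = 4 + \left(31659 + 90\right) \left(18621 - 31140\right) = 4 + 31749 \left(-12519\right) = 4 - 397465731 = -397465727$)
$\frac{Y{\left(u,257 \right)}}{R} = - \frac{122}{-397465727} = \left(-122\right) \left(- \frac{1}{397465727}\right) = \frac{122}{397465727}$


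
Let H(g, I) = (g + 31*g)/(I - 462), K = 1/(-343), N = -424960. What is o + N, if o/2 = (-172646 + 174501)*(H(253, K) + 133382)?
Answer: 78339309872540/158467 ≈ 4.9436e+8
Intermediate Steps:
K = -1/343 ≈ -0.0029155
H(g, I) = 32*g/(-462 + I) (H(g, I) = (32*g)/(-462 + I) = 32*g/(-462 + I))
o = 78406652008860/158467 (o = 2*((-172646 + 174501)*(32*253/(-462 - 1/343) + 133382)) = 2*(1855*(32*253/(-158467/343) + 133382)) = 2*(1855*(32*253*(-343/158467) + 133382)) = 2*(1855*(-2776928/158467 + 133382)) = 2*(1855*(21133868466/158467)) = 2*(39203326004430/158467) = 78406652008860/158467 ≈ 4.9478e+8)
o + N = 78406652008860/158467 - 424960 = 78339309872540/158467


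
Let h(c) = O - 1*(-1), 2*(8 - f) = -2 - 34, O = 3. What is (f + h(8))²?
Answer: 900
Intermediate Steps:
f = 26 (f = 8 - (-2 - 34)/2 = 8 - ½*(-36) = 8 + 18 = 26)
h(c) = 4 (h(c) = 3 - 1*(-1) = 3 + 1 = 4)
(f + h(8))² = (26 + 4)² = 30² = 900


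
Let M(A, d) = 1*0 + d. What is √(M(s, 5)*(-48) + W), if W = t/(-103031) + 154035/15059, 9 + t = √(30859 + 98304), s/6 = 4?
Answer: √(-404036070289892304 - 17066982119*√129163)/41933617 ≈ 15.158*I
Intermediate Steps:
s = 24 (s = 6*4 = 24)
t = -9 + √129163 (t = -9 + √(30859 + 98304) = -9 + √129163 ≈ 350.39)
M(A, d) = d (M(A, d) = 0 + d = d)
W = 15870515616/1551543829 - √129163/103031 (W = (-9 + √129163)/(-103031) + 154035/15059 = (-9 + √129163)*(-1/103031) + 154035*(1/15059) = (9/103031 - √129163/103031) + 154035/15059 = 15870515616/1551543829 - √129163/103031 ≈ 10.225)
√(M(s, 5)*(-48) + W) = √(5*(-48) + (15870515616/1551543829 - √129163/103031)) = √(-240 + (15870515616/1551543829 - √129163/103031)) = √(-356500003344/1551543829 - √129163/103031)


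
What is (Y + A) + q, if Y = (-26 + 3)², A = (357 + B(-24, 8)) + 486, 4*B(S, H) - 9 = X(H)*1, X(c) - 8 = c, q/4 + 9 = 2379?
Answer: 43433/4 ≈ 10858.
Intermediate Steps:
q = 9480 (q = -36 + 4*2379 = -36 + 9516 = 9480)
X(c) = 8 + c
B(S, H) = 17/4 + H/4 (B(S, H) = 9/4 + ((8 + H)*1)/4 = 9/4 + (8 + H)/4 = 9/4 + (2 + H/4) = 17/4 + H/4)
A = 3397/4 (A = (357 + (17/4 + (¼)*8)) + 486 = (357 + (17/4 + 2)) + 486 = (357 + 25/4) + 486 = 1453/4 + 486 = 3397/4 ≈ 849.25)
Y = 529 (Y = (-23)² = 529)
(Y + A) + q = (529 + 3397/4) + 9480 = 5513/4 + 9480 = 43433/4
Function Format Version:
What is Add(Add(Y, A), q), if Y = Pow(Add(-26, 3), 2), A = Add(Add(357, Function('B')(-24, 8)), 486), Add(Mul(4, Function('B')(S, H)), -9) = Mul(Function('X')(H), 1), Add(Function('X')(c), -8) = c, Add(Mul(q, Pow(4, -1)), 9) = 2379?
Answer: Rational(43433, 4) ≈ 10858.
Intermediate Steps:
q = 9480 (q = Add(-36, Mul(4, 2379)) = Add(-36, 9516) = 9480)
Function('X')(c) = Add(8, c)
Function('B')(S, H) = Add(Rational(17, 4), Mul(Rational(1, 4), H)) (Function('B')(S, H) = Add(Rational(9, 4), Mul(Rational(1, 4), Mul(Add(8, H), 1))) = Add(Rational(9, 4), Mul(Rational(1, 4), Add(8, H))) = Add(Rational(9, 4), Add(2, Mul(Rational(1, 4), H))) = Add(Rational(17, 4), Mul(Rational(1, 4), H)))
A = Rational(3397, 4) (A = Add(Add(357, Add(Rational(17, 4), Mul(Rational(1, 4), 8))), 486) = Add(Add(357, Add(Rational(17, 4), 2)), 486) = Add(Add(357, Rational(25, 4)), 486) = Add(Rational(1453, 4), 486) = Rational(3397, 4) ≈ 849.25)
Y = 529 (Y = Pow(-23, 2) = 529)
Add(Add(Y, A), q) = Add(Add(529, Rational(3397, 4)), 9480) = Add(Rational(5513, 4), 9480) = Rational(43433, 4)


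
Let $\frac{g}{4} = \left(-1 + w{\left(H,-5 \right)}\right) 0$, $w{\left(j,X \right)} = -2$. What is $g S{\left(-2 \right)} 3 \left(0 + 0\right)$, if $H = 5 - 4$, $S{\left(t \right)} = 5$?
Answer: $0$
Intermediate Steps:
$H = 1$ ($H = 5 - 4 = 1$)
$g = 0$ ($g = 4 \left(-1 - 2\right) 0 = 4 \left(\left(-3\right) 0\right) = 4 \cdot 0 = 0$)
$g S{\left(-2 \right)} 3 \left(0 + 0\right) = 0 \cdot 5 \cdot 3 \left(0 + 0\right) = 0 \cdot 3 \cdot 0 = 0 \cdot 0 = 0$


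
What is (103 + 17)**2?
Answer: 14400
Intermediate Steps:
(103 + 17)**2 = 120**2 = 14400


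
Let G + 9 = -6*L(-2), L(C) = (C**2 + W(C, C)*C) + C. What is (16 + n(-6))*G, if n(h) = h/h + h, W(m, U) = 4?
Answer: 297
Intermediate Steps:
L(C) = C**2 + 5*C (L(C) = (C**2 + 4*C) + C = C**2 + 5*C)
n(h) = 1 + h
G = 27 (G = -9 - (-12)*(5 - 2) = -9 - (-12)*3 = -9 - 6*(-6) = -9 + 36 = 27)
(16 + n(-6))*G = (16 + (1 - 6))*27 = (16 - 5)*27 = 11*27 = 297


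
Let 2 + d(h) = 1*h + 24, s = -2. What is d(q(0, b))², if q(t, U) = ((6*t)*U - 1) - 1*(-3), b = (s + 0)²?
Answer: 576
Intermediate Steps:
b = 4 (b = (-2 + 0)² = (-2)² = 4)
q(t, U) = 2 + 6*U*t (q(t, U) = (6*U*t - 1) + 3 = (-1 + 6*U*t) + 3 = 2 + 6*U*t)
d(h) = 22 + h (d(h) = -2 + (1*h + 24) = -2 + (h + 24) = -2 + (24 + h) = 22 + h)
d(q(0, b))² = (22 + (2 + 6*4*0))² = (22 + (2 + 0))² = (22 + 2)² = 24² = 576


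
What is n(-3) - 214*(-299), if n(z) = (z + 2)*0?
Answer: 63986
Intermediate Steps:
n(z) = 0 (n(z) = (2 + z)*0 = 0)
n(-3) - 214*(-299) = 0 - 214*(-299) = 0 + 63986 = 63986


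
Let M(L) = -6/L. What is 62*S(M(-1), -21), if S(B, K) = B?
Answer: 372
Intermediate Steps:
62*S(M(-1), -21) = 62*(-6/(-1)) = 62*(-6*(-1)) = 62*6 = 372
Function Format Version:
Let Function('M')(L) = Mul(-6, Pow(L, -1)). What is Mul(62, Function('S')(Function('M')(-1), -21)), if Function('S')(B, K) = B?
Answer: 372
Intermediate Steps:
Mul(62, Function('S')(Function('M')(-1), -21)) = Mul(62, Mul(-6, Pow(-1, -1))) = Mul(62, Mul(-6, -1)) = Mul(62, 6) = 372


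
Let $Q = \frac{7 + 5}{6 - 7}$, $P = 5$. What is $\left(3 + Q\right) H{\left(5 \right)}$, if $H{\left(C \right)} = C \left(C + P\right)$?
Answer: $-450$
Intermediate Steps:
$Q = -12$ ($Q = \frac{12}{-1} = 12 \left(-1\right) = -12$)
$H{\left(C \right)} = C \left(5 + C\right)$ ($H{\left(C \right)} = C \left(C + 5\right) = C \left(5 + C\right)$)
$\left(3 + Q\right) H{\left(5 \right)} = \left(3 - 12\right) 5 \left(5 + 5\right) = - 9 \cdot 5 \cdot 10 = \left(-9\right) 50 = -450$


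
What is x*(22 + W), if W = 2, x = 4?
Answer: 96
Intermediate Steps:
x*(22 + W) = 4*(22 + 2) = 4*24 = 96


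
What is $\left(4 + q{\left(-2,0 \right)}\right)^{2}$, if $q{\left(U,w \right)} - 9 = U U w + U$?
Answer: $121$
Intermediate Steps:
$q{\left(U,w \right)} = 9 + U + w U^{2}$ ($q{\left(U,w \right)} = 9 + \left(U U w + U\right) = 9 + \left(U^{2} w + U\right) = 9 + \left(w U^{2} + U\right) = 9 + \left(U + w U^{2}\right) = 9 + U + w U^{2}$)
$\left(4 + q{\left(-2,0 \right)}\right)^{2} = \left(4 + \left(9 - 2 + 0 \left(-2\right)^{2}\right)\right)^{2} = \left(4 + \left(9 - 2 + 0 \cdot 4\right)\right)^{2} = \left(4 + \left(9 - 2 + 0\right)\right)^{2} = \left(4 + 7\right)^{2} = 11^{2} = 121$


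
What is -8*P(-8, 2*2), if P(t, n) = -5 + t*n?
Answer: 296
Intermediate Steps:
P(t, n) = -5 + n*t
-8*P(-8, 2*2) = -8*(-5 + (2*2)*(-8)) = -8*(-5 + 4*(-8)) = -8*(-5 - 32) = -8*(-37) = 296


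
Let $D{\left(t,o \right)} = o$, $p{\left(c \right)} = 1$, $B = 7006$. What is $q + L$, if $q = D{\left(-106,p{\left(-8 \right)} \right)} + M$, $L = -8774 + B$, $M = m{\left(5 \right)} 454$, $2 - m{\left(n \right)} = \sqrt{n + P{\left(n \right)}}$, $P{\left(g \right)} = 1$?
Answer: $-859 - 454 \sqrt{6} \approx -1971.1$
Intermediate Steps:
$m{\left(n \right)} = 2 - \sqrt{1 + n}$ ($m{\left(n \right)} = 2 - \sqrt{n + 1} = 2 - \sqrt{1 + n}$)
$M = 908 - 454 \sqrt{6}$ ($M = \left(2 - \sqrt{1 + 5}\right) 454 = \left(2 - \sqrt{6}\right) 454 = 908 - 454 \sqrt{6} \approx -204.07$)
$L = -1768$ ($L = -8774 + 7006 = -1768$)
$q = 909 - 454 \sqrt{6}$ ($q = 1 + \left(908 - 454 \sqrt{6}\right) = 909 - 454 \sqrt{6} \approx -203.07$)
$q + L = \left(909 - 454 \sqrt{6}\right) - 1768 = -859 - 454 \sqrt{6}$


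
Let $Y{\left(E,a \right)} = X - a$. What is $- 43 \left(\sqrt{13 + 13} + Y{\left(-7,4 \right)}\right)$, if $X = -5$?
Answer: $387 - 43 \sqrt{26} \approx 167.74$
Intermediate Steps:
$Y{\left(E,a \right)} = -5 - a$
$- 43 \left(\sqrt{13 + 13} + Y{\left(-7,4 \right)}\right) = - 43 \left(\sqrt{13 + 13} - 9\right) = - 43 \left(\sqrt{26} - 9\right) = - 43 \left(-9 + \sqrt{26}\right) = 387 - 43 \sqrt{26}$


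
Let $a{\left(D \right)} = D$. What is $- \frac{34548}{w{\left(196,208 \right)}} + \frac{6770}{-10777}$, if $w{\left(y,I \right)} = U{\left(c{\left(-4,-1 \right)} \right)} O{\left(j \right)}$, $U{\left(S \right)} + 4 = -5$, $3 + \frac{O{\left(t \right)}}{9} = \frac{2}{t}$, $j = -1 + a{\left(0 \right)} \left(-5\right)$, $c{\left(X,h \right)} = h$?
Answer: $- \frac{125021882}{1454895} \approx -85.932$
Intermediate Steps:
$j = -1$ ($j = -1 + 0 \left(-5\right) = -1 + 0 = -1$)
$O{\left(t \right)} = -27 + \frac{18}{t}$ ($O{\left(t \right)} = -27 + 9 \frac{2}{t} = -27 + \frac{18}{t}$)
$U{\left(S \right)} = -9$ ($U{\left(S \right)} = -4 - 5 = -9$)
$w{\left(y,I \right)} = 405$ ($w{\left(y,I \right)} = - 9 \left(-27 + \frac{18}{-1}\right) = - 9 \left(-27 + 18 \left(-1\right)\right) = - 9 \left(-27 - 18\right) = \left(-9\right) \left(-45\right) = 405$)
$- \frac{34548}{w{\left(196,208 \right)}} + \frac{6770}{-10777} = - \frac{34548}{405} + \frac{6770}{-10777} = \left(-34548\right) \frac{1}{405} + 6770 \left(- \frac{1}{10777}\right) = - \frac{11516}{135} - \frac{6770}{10777} = - \frac{125021882}{1454895}$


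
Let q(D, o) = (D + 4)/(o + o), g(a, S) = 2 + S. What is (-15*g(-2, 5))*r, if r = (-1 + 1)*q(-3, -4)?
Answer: 0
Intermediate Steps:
q(D, o) = (4 + D)/(2*o) (q(D, o) = (4 + D)/((2*o)) = (4 + D)*(1/(2*o)) = (4 + D)/(2*o))
r = 0 (r = (-1 + 1)*((1/2)*(4 - 3)/(-4)) = 0*((1/2)*(-1/4)*1) = 0*(-1/8) = 0)
(-15*g(-2, 5))*r = -15*(2 + 5)*0 = -15*7*0 = -105*0 = 0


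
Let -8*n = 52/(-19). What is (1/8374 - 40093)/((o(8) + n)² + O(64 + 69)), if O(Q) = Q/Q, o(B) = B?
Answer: -242403399882/426793471 ≈ -567.96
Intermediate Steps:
O(Q) = 1
n = 13/38 (n = -13/(2*(-19)) = -13*(-1)/(2*19) = -⅛*(-52/19) = 13/38 ≈ 0.34211)
(1/8374 - 40093)/((o(8) + n)² + O(64 + 69)) = (1/8374 - 40093)/((8 + 13/38)² + 1) = (1/8374 - 40093)/((317/38)² + 1) = -335738781/(8374*(100489/1444 + 1)) = -335738781/(8374*101933/1444) = -335738781/8374*1444/101933 = -242403399882/426793471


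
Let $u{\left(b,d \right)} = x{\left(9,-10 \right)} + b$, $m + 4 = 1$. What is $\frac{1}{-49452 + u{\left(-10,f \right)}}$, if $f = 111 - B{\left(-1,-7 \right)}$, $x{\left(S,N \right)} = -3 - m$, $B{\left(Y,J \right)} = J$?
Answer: $- \frac{1}{49462} \approx -2.0218 \cdot 10^{-5}$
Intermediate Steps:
$m = -3$ ($m = -4 + 1 = -3$)
$x{\left(S,N \right)} = 0$ ($x{\left(S,N \right)} = -3 - -3 = -3 + 3 = 0$)
$f = 118$ ($f = 111 - -7 = 111 + 7 = 118$)
$u{\left(b,d \right)} = b$ ($u{\left(b,d \right)} = 0 + b = b$)
$\frac{1}{-49452 + u{\left(-10,f \right)}} = \frac{1}{-49452 - 10} = \frac{1}{-49462} = - \frac{1}{49462}$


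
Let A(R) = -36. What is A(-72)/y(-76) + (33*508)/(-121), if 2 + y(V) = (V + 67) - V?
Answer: -99456/715 ≈ -139.10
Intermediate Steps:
y(V) = 65 (y(V) = -2 + ((V + 67) - V) = -2 + ((67 + V) - V) = -2 + 67 = 65)
A(-72)/y(-76) + (33*508)/(-121) = -36/65 + (33*508)/(-121) = -36*1/65 + 16764*(-1/121) = -36/65 - 1524/11 = -99456/715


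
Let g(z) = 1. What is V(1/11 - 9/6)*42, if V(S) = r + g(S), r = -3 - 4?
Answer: -252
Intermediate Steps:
r = -7
V(S) = -6 (V(S) = -7 + 1 = -6)
V(1/11 - 9/6)*42 = -6*42 = -252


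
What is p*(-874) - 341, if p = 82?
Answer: -72009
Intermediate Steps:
p*(-874) - 341 = 82*(-874) - 341 = -71668 - 341 = -72009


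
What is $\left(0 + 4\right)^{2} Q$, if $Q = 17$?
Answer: $272$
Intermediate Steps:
$\left(0 + 4\right)^{2} Q = \left(0 + 4\right)^{2} \cdot 17 = 4^{2} \cdot 17 = 16 \cdot 17 = 272$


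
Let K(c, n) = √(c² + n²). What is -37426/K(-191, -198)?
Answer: -37426*√75685/75685 ≈ -136.04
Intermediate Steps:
-37426/K(-191, -198) = -37426/√((-191)² + (-198)²) = -37426/√(36481 + 39204) = -37426*√75685/75685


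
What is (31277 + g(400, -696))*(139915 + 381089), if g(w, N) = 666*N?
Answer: -225208668036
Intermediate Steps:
(31277 + g(400, -696))*(139915 + 381089) = (31277 + 666*(-696))*(139915 + 381089) = (31277 - 463536)*521004 = -432259*521004 = -225208668036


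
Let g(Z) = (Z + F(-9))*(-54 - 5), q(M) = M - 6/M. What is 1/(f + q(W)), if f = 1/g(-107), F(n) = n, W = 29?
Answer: 6844/197061 ≈ 0.034730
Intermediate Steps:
g(Z) = 531 - 59*Z (g(Z) = (Z - 9)*(-54 - 5) = (-9 + Z)*(-59) = 531 - 59*Z)
f = 1/6844 (f = 1/(531 - 59*(-107)) = 1/(531 + 6313) = 1/6844 ≈ 0.00014611)
1/(f + q(W)) = 1/(1/6844 + (29 - 6/29)) = 1/(1/6844 + 835/29) = 1/(197061/6844) = 6844/197061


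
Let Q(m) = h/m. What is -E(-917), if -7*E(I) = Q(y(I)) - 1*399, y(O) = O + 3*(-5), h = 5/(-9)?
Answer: -3346807/58716 ≈ -57.000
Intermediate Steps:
h = -5/9 (h = 5*(-1/9) = -5/9 ≈ -0.55556)
y(O) = -15 + O (y(O) = O - 15 = -15 + O)
Q(m) = -5/(9*m)
E(I) = 57 + 5/(63*(-15 + I)) (E(I) = -(-5/(9*(-15 + I)) - 1*399)/7 = -(-5/(9*(-15 + I)) - 399)/7 = -(-399 - 5/(9*(-15 + I)))/7 = 57 + 5/(63*(-15 + I)))
-E(-917) = -(-53860 + 3591*(-917))/(63*(-15 - 917)) = -(-53860 - 3292947)/(63*(-932)) = -(-1)*(-3346807)/(63*932) = -1*3346807/58716 = -3346807/58716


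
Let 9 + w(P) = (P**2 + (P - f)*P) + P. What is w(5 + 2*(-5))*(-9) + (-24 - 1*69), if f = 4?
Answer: -597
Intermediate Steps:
w(P) = -9 + P + P**2 + P*(-4 + P) (w(P) = -9 + ((P**2 + (P - 1*4)*P) + P) = -9 + ((P**2 + (P - 4)*P) + P) = -9 + ((P**2 + (-4 + P)*P) + P) = -9 + ((P**2 + P*(-4 + P)) + P) = -9 + (P + P**2 + P*(-4 + P)) = -9 + P + P**2 + P*(-4 + P))
w(5 + 2*(-5))*(-9) + (-24 - 1*69) = (-9 - 3*(5 + 2*(-5)) + 2*(5 + 2*(-5))**2)*(-9) + (-24 - 1*69) = (-9 - 3*(5 - 10) + 2*(5 - 10)**2)*(-9) + (-24 - 69) = (-9 - 3*(-5) + 2*(-5)**2)*(-9) - 93 = (-9 + 15 + 2*25)*(-9) - 93 = (-9 + 15 + 50)*(-9) - 93 = 56*(-9) - 93 = -504 - 93 = -597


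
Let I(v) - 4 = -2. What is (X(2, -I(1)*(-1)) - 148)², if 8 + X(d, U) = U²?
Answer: 23104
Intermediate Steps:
I(v) = 2 (I(v) = 4 - 2 = 2)
X(d, U) = -8 + U²
(X(2, -I(1)*(-1)) - 148)² = ((-8 + (-1*2*(-1))²) - 148)² = ((-8 + (-2*(-1))²) - 148)² = ((-8 + 2²) - 148)² = ((-8 + 4) - 148)² = (-4 - 148)² = (-152)² = 23104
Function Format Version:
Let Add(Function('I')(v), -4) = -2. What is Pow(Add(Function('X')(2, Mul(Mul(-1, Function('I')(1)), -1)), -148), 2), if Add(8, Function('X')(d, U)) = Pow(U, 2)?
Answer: 23104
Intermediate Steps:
Function('I')(v) = 2 (Function('I')(v) = Add(4, -2) = 2)
Function('X')(d, U) = Add(-8, Pow(U, 2))
Pow(Add(Function('X')(2, Mul(Mul(-1, Function('I')(1)), -1)), -148), 2) = Pow(Add(Add(-8, Pow(Mul(Mul(-1, 2), -1), 2)), -148), 2) = Pow(Add(Add(-8, Pow(Mul(-2, -1), 2)), -148), 2) = Pow(Add(Add(-8, Pow(2, 2)), -148), 2) = Pow(Add(Add(-8, 4), -148), 2) = Pow(Add(-4, -148), 2) = Pow(-152, 2) = 23104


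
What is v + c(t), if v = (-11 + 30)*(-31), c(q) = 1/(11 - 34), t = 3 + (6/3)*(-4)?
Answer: -13548/23 ≈ -589.04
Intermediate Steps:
t = -5 (t = 3 + (6*(⅓))*(-4) = 3 + 2*(-4) = 3 - 8 = -5)
c(q) = -1/23 (c(q) = 1/(-23) = -1/23)
v = -589 (v = 19*(-31) = -589)
v + c(t) = -589 - 1/23 = -13548/23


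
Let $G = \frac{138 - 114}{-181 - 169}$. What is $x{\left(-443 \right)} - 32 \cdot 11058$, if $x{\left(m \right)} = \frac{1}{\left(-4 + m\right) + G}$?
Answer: $- \frac{27684632047}{78237} \approx -3.5386 \cdot 10^{5}$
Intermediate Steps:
$G = - \frac{12}{175}$ ($G = \frac{24}{-350} = 24 \left(- \frac{1}{350}\right) = - \frac{12}{175} \approx -0.068571$)
$x{\left(m \right)} = \frac{1}{- \frac{712}{175} + m}$ ($x{\left(m \right)} = \frac{1}{\left(-4 + m\right) - \frac{12}{175}} = \frac{1}{- \frac{712}{175} + m}$)
$x{\left(-443 \right)} - 32 \cdot 11058 = \frac{175}{-712 + 175 \left(-443\right)} - 32 \cdot 11058 = \frac{175}{-712 - 77525} - 353856 = \frac{175}{-78237} - 353856 = 175 \left(- \frac{1}{78237}\right) - 353856 = - \frac{175}{78237} - 353856 = - \frac{27684632047}{78237}$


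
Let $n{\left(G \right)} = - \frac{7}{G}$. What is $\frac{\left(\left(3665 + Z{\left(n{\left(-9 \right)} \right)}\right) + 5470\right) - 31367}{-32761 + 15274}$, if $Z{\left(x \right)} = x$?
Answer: $\frac{200081}{157383} \approx 1.2713$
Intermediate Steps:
$\frac{\left(\left(3665 + Z{\left(n{\left(-9 \right)} \right)}\right) + 5470\right) - 31367}{-32761 + 15274} = \frac{\left(\left(3665 - \frac{7}{-9}\right) + 5470\right) - 31367}{-32761 + 15274} = \frac{\left(\left(3665 - - \frac{7}{9}\right) + 5470\right) - 31367}{-17487} = \left(\left(\left(3665 + \frac{7}{9}\right) + 5470\right) - 31367\right) \left(- \frac{1}{17487}\right) = \left(\left(\frac{32992}{9} + 5470\right) - 31367\right) \left(- \frac{1}{17487}\right) = \left(\frac{82222}{9} - 31367\right) \left(- \frac{1}{17487}\right) = \left(- \frac{200081}{9}\right) \left(- \frac{1}{17487}\right) = \frac{200081}{157383}$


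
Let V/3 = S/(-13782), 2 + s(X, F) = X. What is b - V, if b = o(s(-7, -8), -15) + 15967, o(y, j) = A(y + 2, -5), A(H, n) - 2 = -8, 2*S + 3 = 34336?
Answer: 146684001/9188 ≈ 15965.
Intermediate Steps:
S = 34333/2 (S = -3/2 + (½)*34336 = -3/2 + 17168 = 34333/2 ≈ 17167.)
s(X, F) = -2 + X
A(H, n) = -6 (A(H, n) = 2 - 8 = -6)
o(y, j) = -6
V = -34333/9188 (V = 3*((34333/2)/(-13782)) = 3*((34333/2)*(-1/13782)) = 3*(-34333/27564) = -34333/9188 ≈ -3.7367)
b = 15961 (b = -6 + 15967 = 15961)
b - V = 15961 - 1*(-34333/9188) = 15961 + 34333/9188 = 146684001/9188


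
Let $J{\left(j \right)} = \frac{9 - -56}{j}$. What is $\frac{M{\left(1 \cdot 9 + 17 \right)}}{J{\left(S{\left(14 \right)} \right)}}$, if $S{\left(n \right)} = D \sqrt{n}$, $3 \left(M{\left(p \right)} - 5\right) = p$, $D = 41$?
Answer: $\frac{1681 \sqrt{14}}{195} \approx 32.255$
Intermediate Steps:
$M{\left(p \right)} = 5 + \frac{p}{3}$
$S{\left(n \right)} = 41 \sqrt{n}$
$J{\left(j \right)} = \frac{65}{j}$ ($J{\left(j \right)} = \frac{9 + 56}{j} = \frac{65}{j}$)
$\frac{M{\left(1 \cdot 9 + 17 \right)}}{J{\left(S{\left(14 \right)} \right)}} = \frac{5 + \frac{1 \cdot 9 + 17}{3}}{65 \frac{1}{41 \sqrt{14}}} = \frac{5 + \frac{9 + 17}{3}}{65 \frac{\sqrt{14}}{574}} = \frac{5 + \frac{1}{3} \cdot 26}{\frac{65}{574} \sqrt{14}} = \left(5 + \frac{26}{3}\right) \frac{41 \sqrt{14}}{65} = \frac{41 \frac{41 \sqrt{14}}{65}}{3} = \frac{1681 \sqrt{14}}{195}$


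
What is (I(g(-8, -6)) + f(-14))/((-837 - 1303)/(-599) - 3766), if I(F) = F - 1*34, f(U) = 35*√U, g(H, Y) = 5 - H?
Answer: 12579/2253694 - 20965*I*√14/2253694 ≈ 0.0055815 - 0.034807*I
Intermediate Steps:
I(F) = -34 + F (I(F) = F - 34 = -34 + F)
(I(g(-8, -6)) + f(-14))/((-837 - 1303)/(-599) - 3766) = ((-34 + (5 - 1*(-8))) + 35*√(-14))/((-837 - 1303)/(-599) - 3766) = ((-34 + (5 + 8)) + 35*(I*√14))/(-2140*(-1/599) - 3766) = ((-34 + 13) + 35*I*√14)/(2140/599 - 3766) = (-21 + 35*I*√14)/(-2253694/599) = (-21 + 35*I*√14)*(-599/2253694) = 12579/2253694 - 20965*I*√14/2253694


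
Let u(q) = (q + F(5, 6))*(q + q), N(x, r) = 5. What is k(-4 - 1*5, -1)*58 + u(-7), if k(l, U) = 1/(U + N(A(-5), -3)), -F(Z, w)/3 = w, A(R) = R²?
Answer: 729/2 ≈ 364.50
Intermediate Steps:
F(Z, w) = -3*w
k(l, U) = 1/(5 + U) (k(l, U) = 1/(U + 5) = 1/(5 + U))
u(q) = 2*q*(-18 + q) (u(q) = (q - 3*6)*(q + q) = (q - 18)*(2*q) = (-18 + q)*(2*q) = 2*q*(-18 + q))
k(-4 - 1*5, -1)*58 + u(-7) = 58/(5 - 1) + 2*(-7)*(-18 - 7) = 58/4 + 2*(-7)*(-25) = (¼)*58 + 350 = 29/2 + 350 = 729/2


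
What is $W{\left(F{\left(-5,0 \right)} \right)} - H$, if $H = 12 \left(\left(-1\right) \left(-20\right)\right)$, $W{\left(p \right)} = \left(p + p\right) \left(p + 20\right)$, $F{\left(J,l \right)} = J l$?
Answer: $-240$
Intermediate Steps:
$W{\left(p \right)} = 2 p \left(20 + p\right)$
$H = 240$ ($H = 12 \cdot 20 = 240$)
$W{\left(F{\left(-5,0 \right)} \right)} - H = 2 \left(\left(-5\right) 0\right) \left(20 - 0\right) - 240 = 2 \cdot 0 \left(20 + 0\right) - 240 = 2 \cdot 0 \cdot 20 - 240 = 0 - 240 = -240$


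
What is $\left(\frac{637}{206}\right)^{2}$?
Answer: $\frac{405769}{42436} \approx 9.5619$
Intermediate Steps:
$\left(\frac{637}{206}\right)^{2} = \frac{405769}{42436}$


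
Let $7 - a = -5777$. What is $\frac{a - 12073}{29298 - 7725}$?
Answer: $- \frac{6289}{21573} \approx -0.29152$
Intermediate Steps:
$a = 5784$ ($a = 7 - -5777 = 7 + 5777 = 5784$)
$\frac{a - 12073}{29298 - 7725} = \frac{5784 - 12073}{29298 - 7725} = - \frac{6289}{21573}$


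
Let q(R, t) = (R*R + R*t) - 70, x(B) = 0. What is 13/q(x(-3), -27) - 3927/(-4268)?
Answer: 9973/13580 ≈ 0.73439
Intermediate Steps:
q(R, t) = -70 + R**2 + R*t (q(R, t) = (R**2 + R*t) - 70 = -70 + R**2 + R*t)
13/q(x(-3), -27) - 3927/(-4268) = 13/(-70 + 0**2 + 0*(-27)) - 3927/(-4268) = 13/(-70 + 0 + 0) - 3927*(-1/4268) = 13/(-70) + 357/388 = 13*(-1/70) + 357/388 = -13/70 + 357/388 = 9973/13580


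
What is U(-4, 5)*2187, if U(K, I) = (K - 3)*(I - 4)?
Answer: -15309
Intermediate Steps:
U(K, I) = (-4 + I)*(-3 + K) (U(K, I) = (-3 + K)*(-4 + I) = (-4 + I)*(-3 + K))
U(-4, 5)*2187 = (12 - 4*(-4) - 3*5 + 5*(-4))*2187 = (12 + 16 - 15 - 20)*2187 = -7*2187 = -15309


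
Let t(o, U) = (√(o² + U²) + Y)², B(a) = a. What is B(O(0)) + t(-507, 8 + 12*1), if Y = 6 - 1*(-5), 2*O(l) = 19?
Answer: 515159/2 + 22*√257449 ≈ 2.6874e+5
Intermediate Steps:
O(l) = 19/2 (O(l) = (½)*19 = 19/2)
Y = 11 (Y = 6 + 5 = 11)
t(o, U) = (11 + √(U² + o²))² (t(o, U) = (√(o² + U²) + 11)² = (√(U² + o²) + 11)² = (11 + √(U² + o²))²)
B(O(0)) + t(-507, 8 + 12*1) = 19/2 + (11 + √((8 + 12*1)² + (-507)²))² = 19/2 + (11 + √((8 + 12)² + 257049))² = 19/2 + (11 + √(20² + 257049))² = 19/2 + (11 + √(400 + 257049))² = 19/2 + (11 + √257449)²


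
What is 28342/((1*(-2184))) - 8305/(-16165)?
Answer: -44001031/3530436 ≈ -12.463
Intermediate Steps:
28342/((1*(-2184))) - 8305/(-16165) = 28342/(-2184) - 8305*(-1/16165) = 28342*(-1/2184) + 1661/3233 = -14171/1092 + 1661/3233 = -44001031/3530436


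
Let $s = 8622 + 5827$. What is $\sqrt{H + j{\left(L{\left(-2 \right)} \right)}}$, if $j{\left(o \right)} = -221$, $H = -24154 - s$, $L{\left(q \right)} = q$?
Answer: $2 i \sqrt{9706} \approx 197.04 i$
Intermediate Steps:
$s = 14449$
$H = -38603$ ($H = -24154 - 14449 = -38603$)
$\sqrt{H + j{\left(L{\left(-2 \right)} \right)}} = \sqrt{-38603 - 221} = \sqrt{-38824} = 2 i \sqrt{9706}$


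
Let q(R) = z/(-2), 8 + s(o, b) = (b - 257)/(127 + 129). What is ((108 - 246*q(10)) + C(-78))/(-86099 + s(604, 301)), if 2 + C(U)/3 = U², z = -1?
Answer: -1166784/5510837 ≈ -0.21173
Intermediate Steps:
s(o, b) = -2305/256 + b/256 (s(o, b) = -8 + (b - 257)/(127 + 129) = -8 + (-257 + b)/256 = -8 + (-257 + b)*(1/256) = -8 + (-257/256 + b/256) = -2305/256 + b/256)
q(R) = ½ (q(R) = -1/(-2) = -1*(-½) = ½)
C(U) = -6 + 3*U²
((108 - 246*q(10)) + C(-78))/(-86099 + s(604, 301)) = ((108 - 246*½) + (-6 + 3*(-78)²))/(-86099 + (-2305/256 + (1/256)*301)) = ((108 - 123) + (-6 + 3*6084))/(-86099 + (-2305/256 + 301/256)) = (-15 + (-6 + 18252))/(-86099 - 501/64) = (-15 + 18246)/(-5510837/64) = 18231*(-64/5510837) = -1166784/5510837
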